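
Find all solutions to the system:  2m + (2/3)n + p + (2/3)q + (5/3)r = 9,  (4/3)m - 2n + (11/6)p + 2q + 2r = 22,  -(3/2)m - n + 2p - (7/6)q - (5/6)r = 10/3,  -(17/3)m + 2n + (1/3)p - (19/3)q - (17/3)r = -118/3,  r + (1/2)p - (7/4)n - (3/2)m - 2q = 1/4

no solution

Row-reduce:
R1 ← R1 / (2).
R2 ← R2 − 4/3·R1.
R3 ← R3 + 3/2·R1.
R4 ← R4 + 17/3·R1.
R5 ← R5 + 3/2·R1.
R2 ← R2 / (-22/9).
R1 ← R1 − 1/3·R2.
R3 ← R3 + 1/2·R2.
R4 ← R4 − 35/9·R2.
R5 ← R5 + 5/4·R2.
R3 ← R3 / (221/88).
R1 ← R1 − 29/44·R3.
R2 ← R2 + 21/44·R3.
R4 ← R4 − 221/44·R3.
R5 ← R5 − 115/176·R3.
Swap R4 and R5.
R4 ← R4 / (-104/51).
R1 ← R1 − 41/51·R4.
R2 ← R2 + 14/17·R4.
R3 ← R3 + 20/51·R4.
Row 5 reduces to 0 = -2, a contradiction. The system is inconsistent.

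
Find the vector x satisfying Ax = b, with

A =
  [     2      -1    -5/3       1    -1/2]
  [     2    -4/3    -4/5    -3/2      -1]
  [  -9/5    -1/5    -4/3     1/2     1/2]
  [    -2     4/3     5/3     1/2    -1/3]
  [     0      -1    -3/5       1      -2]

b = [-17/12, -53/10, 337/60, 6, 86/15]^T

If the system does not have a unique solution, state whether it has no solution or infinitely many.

x_1 = -5/2, x_2 = 3/2, x_3 = -3/2, x_4 = 4/3, x_5 = -5/2

Row-reduce the augmented matrix:
R1 ← R1 / (2).
R2 ← R2 − 2·R1.
R3 ← R3 + 9/5·R1.
R4 ← R4 + 2·R1.
R2 ← R2 / (-1/3).
R1 ← R1 + 1/2·R2.
R3 ← R3 + 11/10·R2.
R4 ← R4 − 1/3·R2.
R5 ← R5 + 1·R2.
R3 ← R3 / (-427/75).
R1 ← R1 + 32/15·R3.
R2 ← R2 + 13/5·R3.
R4 ← R4 − 13/15·R3.
R5 ← R5 + 16/5·R3.
R4 ← R4 / (801/1708).
R1 ← R1 − 1083/1708·R4.
R2 ← R2 − 5283/1708·R4.
R3 ← R3 + 2895/1708·R4.
R5 ← R5 − 2627/854·R4.
R5 ← R5 / (26879/4806).
R1 ← R1 − 1054/801·R5.
R2 ← R2 − 4171/534·R5.
R3 ← R3 + 3350/801·R5.
R4 ← R4 + 5506/2403·R5.
Reading off the reduced rows gives x_1 = -5/2, x_2 = 3/2, x_3 = -3/2, x_4 = 4/3, x_5 = -5/2.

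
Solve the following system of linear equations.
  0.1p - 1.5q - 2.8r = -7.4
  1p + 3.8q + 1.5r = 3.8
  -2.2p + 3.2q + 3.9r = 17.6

Row-reduce the augmented matrix:
R1 ← R1 / (1/10).
R2 ← R2 − 1·R1.
R3 ← R3 + 11/5·R1.
R2 ← R2 / (94/5).
R1 ← R1 + 15·R2.
R3 ← R3 + 149/5·R2.
R3 ← R3 / (-10283/940).
R1 ← R1 + 839/188·R3.
R2 ← R2 − 295/188·R3.
Reading off the reduced rows gives p = -3, q = 1, r = 2.

p = -3, q = 1, r = 2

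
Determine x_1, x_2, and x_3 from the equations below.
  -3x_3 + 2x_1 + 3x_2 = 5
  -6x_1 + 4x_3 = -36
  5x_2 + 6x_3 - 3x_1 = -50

Row-reduce the augmented matrix:
R1 ← R1 / (2).
R2 ← R2 + 6·R1.
R3 ← R3 + 3·R1.
R2 ← R2 / (9).
R1 ← R1 − 3/2·R2.
R3 ← R3 − 19/2·R2.
R3 ← R3 / (61/9).
R1 ← R1 + 2/3·R3.
R2 ← R2 + 5/9·R3.
Reading off the reduced rows gives x_1 = 4, x_2 = -4, x_3 = -3.

x_1 = 4, x_2 = -4, x_3 = -3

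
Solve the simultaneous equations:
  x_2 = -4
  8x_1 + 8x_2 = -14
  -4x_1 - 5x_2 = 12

no solution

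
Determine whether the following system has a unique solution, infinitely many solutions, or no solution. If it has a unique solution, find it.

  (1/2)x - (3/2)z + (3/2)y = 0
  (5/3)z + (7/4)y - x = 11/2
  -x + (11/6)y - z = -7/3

x = 3, y = 2, z = 3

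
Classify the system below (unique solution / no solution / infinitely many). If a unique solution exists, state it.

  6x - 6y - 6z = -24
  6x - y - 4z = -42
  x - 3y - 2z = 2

x = -4, y = -6, z = 6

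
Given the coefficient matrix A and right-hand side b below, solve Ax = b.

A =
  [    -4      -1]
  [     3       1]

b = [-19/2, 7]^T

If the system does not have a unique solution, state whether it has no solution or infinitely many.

From equation 1: x_2 = 19/2 − 4·x_1.
Substitute into equation 2 and solve: x_1 = 5/2.
Then x_2 = -1/2.

x_1 = 5/2, x_2 = -1/2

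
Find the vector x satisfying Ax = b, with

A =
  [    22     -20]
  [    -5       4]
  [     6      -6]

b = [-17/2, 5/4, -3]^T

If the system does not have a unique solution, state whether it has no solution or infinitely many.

x_1 = 3/4, x_2 = 5/4

Row-reduce the augmented matrix:
R1 ← R1 / (22).
R2 ← R2 + 5·R1.
R3 ← R3 − 6·R1.
R2 ← R2 / (-6/11).
R1 ← R1 + 10/11·R2.
R3 ← R3 + 6/11·R2.
R3 reduces to 0 = 0, so the extra equation is consistent.
Reading off the reduced rows gives x_1 = 3/4, x_2 = 5/4.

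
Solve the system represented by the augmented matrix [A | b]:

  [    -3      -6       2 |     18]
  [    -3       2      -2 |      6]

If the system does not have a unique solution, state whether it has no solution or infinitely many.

Row-reduce:
R1 ← R1 / (-3).
R2 ← R2 + 3·R1.
R2 ← R2 / (8).
R1 ← R1 − 2·R2.
Rank is 2 with 3 unknowns, leaving x_3 free.

infinitely many solutions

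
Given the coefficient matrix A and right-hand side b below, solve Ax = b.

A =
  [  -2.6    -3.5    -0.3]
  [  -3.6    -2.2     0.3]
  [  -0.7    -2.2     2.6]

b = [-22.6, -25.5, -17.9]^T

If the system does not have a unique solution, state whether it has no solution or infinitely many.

x_1 = 5, x_2 = 3, x_3 = -3

Row-reduce the augmented matrix:
R1 ← R1 / (-13/5).
R2 ← R2 + 18/5·R1.
R3 ← R3 + 7/10·R1.
R2 ← R2 / (172/65).
R1 ← R1 − 35/26·R2.
R3 ← R3 + 327/260·R2.
R3 ← R3 / (20783/6880).
R1 ← R1 + 171/688·R3.
R2 ← R2 − 93/344·R3.
Reading off the reduced rows gives x_1 = 5, x_2 = 3, x_3 = -3.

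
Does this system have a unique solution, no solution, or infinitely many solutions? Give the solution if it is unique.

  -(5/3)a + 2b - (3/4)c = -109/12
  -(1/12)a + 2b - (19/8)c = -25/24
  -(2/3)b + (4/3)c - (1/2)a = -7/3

infinitely many solutions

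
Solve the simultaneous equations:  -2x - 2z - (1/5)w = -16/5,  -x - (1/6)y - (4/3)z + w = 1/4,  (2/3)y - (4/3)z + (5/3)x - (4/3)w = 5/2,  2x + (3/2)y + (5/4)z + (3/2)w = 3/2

x = 5/2, y = -5/2, z = -1, w = 1

Row-reduce the augmented matrix:
R1 ← R1 / (-2).
R2 ← R2 + 1·R1.
R3 ← R3 − 5/3·R1.
R4 ← R4 − 2·R1.
R2 ← R2 / (-1/6).
R3 ← R3 − 2/3·R2.
R4 ← R4 − 3/2·R2.
R3 ← R3 / (-13/3).
R1 ← R1 − 1·R3.
R2 ← R2 − 2·R3.
R4 ← R4 + 15/4·R3.
R4 ← R4 / (4519/520).
R1 ← R1 − 10/13·R4.
R2 ← R2 + 342/65·R4.
R3 ← R3 + 87/130·R4.
Reading off the reduced rows gives x = 5/2, y = -5/2, z = -1, w = 1.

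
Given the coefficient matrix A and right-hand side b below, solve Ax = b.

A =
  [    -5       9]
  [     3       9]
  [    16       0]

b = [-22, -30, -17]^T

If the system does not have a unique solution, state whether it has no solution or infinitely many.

no solution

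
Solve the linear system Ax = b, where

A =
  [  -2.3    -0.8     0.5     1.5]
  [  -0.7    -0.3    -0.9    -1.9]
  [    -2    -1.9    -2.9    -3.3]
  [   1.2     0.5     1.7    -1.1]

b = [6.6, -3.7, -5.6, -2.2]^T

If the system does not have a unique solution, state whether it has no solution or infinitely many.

x_1 = -1, x_2 = -1, x_3 = 1, x_4 = 2

Row-reduce the augmented matrix:
R1 ← R1 / (-23/10).
R2 ← R2 + 7/10·R1.
R3 ← R3 + 2·R1.
R4 ← R4 − 6/5·R1.
R2 ← R2 / (-13/230).
R1 ← R1 − 8/23·R2.
R3 ← R3 + 277/230·R2.
R4 ← R4 − 19/230·R2.
R3 ← R3 / (2481/130).
R1 ← R1 + 87/13·R3.
R2 ← R2 − 242/13·R3.
R4 ← R4 − 11/26·R3.
R4 ← R4 / (-59204/12405).
R1 ← R1 − 694/827·R4.
R2 ← R2 + 6932/2481·R4.
R3 ← R3 − 5929/2481·R4.
Reading off the reduced rows gives x_1 = -1, x_2 = -1, x_3 = 1, x_4 = 2.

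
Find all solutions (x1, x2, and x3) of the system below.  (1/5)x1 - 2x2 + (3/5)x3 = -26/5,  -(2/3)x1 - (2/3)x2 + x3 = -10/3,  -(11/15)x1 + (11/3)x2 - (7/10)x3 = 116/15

Row-reduce:
R1 ← R1 / (1/5).
R2 ← R2 + 2/3·R1.
R3 ← R3 + 11/15·R1.
R2 ← R2 / (-22/3).
R1 ← R1 + 10·R2.
R3 ← R3 + 11/3·R2.
Row 3 reduces to 0 = -1, a contradiction. The system is inconsistent.

no solution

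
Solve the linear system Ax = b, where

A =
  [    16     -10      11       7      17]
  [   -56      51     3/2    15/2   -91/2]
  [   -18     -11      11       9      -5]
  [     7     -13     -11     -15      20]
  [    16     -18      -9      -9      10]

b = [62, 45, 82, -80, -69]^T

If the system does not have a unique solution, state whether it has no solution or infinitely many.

infinitely many solutions

Row-reduce:
R1 ← R1 / (16).
R2 ← R2 + 56·R1.
R3 ← R3 + 18·R1.
R4 ← R4 − 7·R1.
R5 ← R5 − 16·R1.
R2 ← R2 / (16).
R1 ← R1 + 5/8·R2.
R3 ← R3 + 89/4·R2.
R4 ← R4 + 69/8·R2.
R5 ← R5 + 8·R2.
R3 ← R3 / (79).
R1 ← R1 − 9/4·R3.
R2 ← R2 − 5/2·R3.
R4 ← R4 − 23/4·R3.
R4 ← R4 / (-13347/2528).
R1 ← R1 + 153/2528·R4.
R2 ← R2 − 73/1264·R4.
R3 ← R3 − 491/632·R4.
Rank is 4 with 5 unknowns, leaving x_5 free.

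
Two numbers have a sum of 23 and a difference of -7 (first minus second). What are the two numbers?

Let x = first number, y = second number.
  x + y = 23
  x - y = -7
Row-reduce the augmented matrix:
R2 ← R2 − 1·R1.
R2 ← R2 / (-2).
R1 ← R1 − 1·R2.
Reading off the reduced rows gives x = 8, y = 15.

first number: 8, second number: 15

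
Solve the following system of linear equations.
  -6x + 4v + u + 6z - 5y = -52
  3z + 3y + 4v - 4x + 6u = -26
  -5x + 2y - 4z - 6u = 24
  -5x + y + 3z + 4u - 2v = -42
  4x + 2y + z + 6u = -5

x = 4, y = 5, z = -1, u = -5, v = 2

Row-reduce the augmented matrix:
R1 ← R1 / (-6).
R2 ← R2 + 4·R1.
R3 ← R3 + 5·R1.
R4 ← R4 + 5·R1.
R5 ← R5 − 4·R1.
R2 ← R2 / (19/3).
R1 ← R1 − 5/6·R2.
R3 ← R3 − 37/6·R2.
R4 ← R4 − 31/6·R2.
R5 ← R5 + 4/3·R2.
R3 ← R3 / (-305/38).
R1 ← R1 + 33/38·R3.
R2 ← R2 + 3/19·R3.
R4 ← R4 + 45/38·R3.
R5 ← R5 − 91/19·R3.
R4 ← R4 / (36/61).
R1 ← R1 − 132/305·R4.
R2 ← R2 − 329/305·R4.
R3 ← R3 − 457/305·R4.
R5 ← R5 − 187/305·R4.
R5 ← R5 / (553/90).
R1 ← R1 − 58/15·R5.
R2 ← R2 − 971/90·R5.
R3 ← R3 − 1363/90·R5.
R4 ← R4 + 175/18·R5.
Reading off the reduced rows gives x = 4, y = 5, z = -1, u = -5, v = 2.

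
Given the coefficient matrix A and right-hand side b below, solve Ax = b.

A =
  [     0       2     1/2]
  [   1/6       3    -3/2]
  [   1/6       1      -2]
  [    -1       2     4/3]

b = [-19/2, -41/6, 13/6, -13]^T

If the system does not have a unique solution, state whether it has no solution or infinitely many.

Row-reduce:
Swap R1 and R2.
R1 ← R1 / (1/6).
R3 ← R3 − 1/6·R1.
R4 ← R4 + 1·R1.
R2 ← R2 / (2).
R1 ← R1 − 18·R2.
R3 ← R3 + 2·R2.
R4 ← R4 − 20·R2.
Swap R3 and R4.
R3 ← R3 / (-38/3).
R1 ← R1 + 27/2·R3.
R2 ← R2 − 1/4·R3.
Row 4 reduces to 0 = -1/2, a contradiction. The system is inconsistent.

no solution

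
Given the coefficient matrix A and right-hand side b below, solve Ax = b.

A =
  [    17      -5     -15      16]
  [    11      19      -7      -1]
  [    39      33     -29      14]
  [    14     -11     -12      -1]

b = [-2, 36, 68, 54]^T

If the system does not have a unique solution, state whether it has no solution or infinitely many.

Row-reduce:
R1 ← R1 / (17).
R2 ← R2 − 11·R1.
R3 ← R3 − 39·R1.
R4 ← R4 − 14·R1.
R2 ← R2 / (378/17).
R1 ← R1 + 5/17·R2.
R3 ← R3 − 756/17·R2.
R4 ← R4 + 117/17·R2.
Swap R3 and R4.
R3 ← R3 / (25/21).
R1 ← R1 + 160/189·R3.
R2 ← R2 − 23/189·R3.
Row 4 reduces to 0 = -2, a contradiction. The system is inconsistent.

no solution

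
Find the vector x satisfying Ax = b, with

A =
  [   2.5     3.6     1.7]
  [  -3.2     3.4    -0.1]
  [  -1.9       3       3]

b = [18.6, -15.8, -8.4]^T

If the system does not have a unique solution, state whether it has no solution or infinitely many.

x_1 = 6, x_2 = 1, x_3 = 0

Row-reduce the augmented matrix:
R1 ← R1 / (5/2).
R2 ← R2 + 16/5·R1.
R3 ← R3 + 19/10·R1.
R2 ← R2 / (1001/125).
R1 ← R1 − 36/25·R2.
R3 ← R3 − 717/125·R2.
R3 ← R3 / (14039/5005).
R1 ← R1 − 307/1001·R3.
R2 ← R2 − 519/2002·R3.
Reading off the reduced rows gives x_1 = 6, x_2 = 1, x_3 = 0.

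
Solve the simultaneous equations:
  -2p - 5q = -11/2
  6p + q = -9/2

p = -1, q = 3/2

Row-reduce the augmented matrix:
R1 ← R1 / (-2).
R2 ← R2 − 6·R1.
R2 ← R2 / (-14).
R1 ← R1 − 5/2·R2.
Reading off the reduced rows gives p = -1, q = 3/2.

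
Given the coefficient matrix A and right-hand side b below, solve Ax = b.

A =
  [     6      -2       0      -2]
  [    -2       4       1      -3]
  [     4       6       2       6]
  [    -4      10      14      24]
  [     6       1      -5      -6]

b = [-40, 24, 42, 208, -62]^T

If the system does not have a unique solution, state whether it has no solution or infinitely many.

x_1 = -4, x_2 = 5, x_3 = 5, x_4 = 3

Row-reduce the augmented matrix:
R1 ← R1 / (6).
R2 ← R2 + 2·R1.
R3 ← R3 − 4·R1.
R4 ← R4 + 4·R1.
R5 ← R5 − 6·R1.
R2 ← R2 / (10/3).
R1 ← R1 + 1/3·R2.
R3 ← R3 − 22/3·R2.
R4 ← R4 − 26/3·R2.
R5 ← R5 − 3·R2.
R3 ← R3 / (-1/5).
R1 ← R1 − 1/10·R3.
R2 ← R2 − 3/10·R3.
R4 ← R4 − 57/5·R3.
R5 ← R5 + 59/10·R3.
R4 ← R4 / (910).
R1 ← R1 − 7·R4.
R2 ← R2 − 22·R4.
R3 ← R3 + 77·R4.
R5 ← R5 + 455·R4.
R5 reduces to 0 = 0, so the extra equation is consistent.
Reading off the reduced rows gives x_1 = -4, x_2 = 5, x_3 = 5, x_4 = 3.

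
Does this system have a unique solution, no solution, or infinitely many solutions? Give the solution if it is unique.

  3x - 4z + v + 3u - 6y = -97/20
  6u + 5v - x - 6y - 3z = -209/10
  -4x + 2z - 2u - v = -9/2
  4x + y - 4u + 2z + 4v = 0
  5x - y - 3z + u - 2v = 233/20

x = 2, y = 1, z = 4/5, u = 1/4, v = -12/5

Row-reduce the augmented matrix:
R1 ← R1 / (3).
R2 ← R2 + 1·R1.
R3 ← R3 + 4·R1.
R4 ← R4 − 4·R1.
R5 ← R5 − 5·R1.
R2 ← R2 / (-8).
R1 ← R1 + 2·R2.
R3 ← R3 + 8·R2.
R4 ← R4 − 9·R2.
R5 ← R5 − 9·R2.
R1 ← R1 + 1/4·R3.
R2 ← R2 − 13/24·R3.
R4 ← R4 − 59/24·R3.
R5 ← R5 + 29/24·R3.
R4 ← R4 / (73/6).
R1 ← R1 + 2·R4.
R2 ← R2 − 11/6·R4.
R3 ← R3 + 5·R4.
R5 ← R5 + 13/6·R4.
R5 ← R5 / (7/292).
R1 ← R1 − 349/292·R5.
R2 ← R2 + 163/146·R5.
R3 ← R3 − 1055/292·R5.
R4 ← R4 − 503/292·R5.
Reading off the reduced rows gives x = 2, y = 1, z = 4/5, u = 1/4, v = -12/5.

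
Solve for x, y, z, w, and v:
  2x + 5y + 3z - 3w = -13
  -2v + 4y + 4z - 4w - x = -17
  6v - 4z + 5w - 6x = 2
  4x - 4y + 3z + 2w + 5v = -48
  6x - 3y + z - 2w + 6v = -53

Row-reduce the augmented matrix:
R1 ← R1 / (2).
R2 ← R2 + 1·R1.
R3 ← R3 + 6·R1.
R4 ← R4 − 4·R1.
R5 ← R5 − 6·R1.
R2 ← R2 / (13/2).
R1 ← R1 − 5/2·R2.
R3 ← R3 − 15·R2.
R4 ← R4 + 14·R2.
R5 ← R5 + 18·R2.
R3 ← R3 / (-100/13).
R1 ← R1 + 8/13·R3.
R2 ← R2 − 11/13·R3.
R4 ← R4 − 115/13·R3.
R5 ← R5 − 94/13·R3.
R4 ← R4 / (123/20).
R1 ← R1 + 2/25·R4.
R2 ← R2 − 11/100·R4.
R3 ← R3 + 113/100·R4.
R5 ← R5 + 3/50·R4.
R5 ← R5 / (2166/205).
R1 ← R1 − 18/205·R5.
R2 ← R2 − 129/205·R5.
R3 ← R3 − 203/205·R5.
R4 ← R4 − 86/41·R5.
Reading off the reduced rows gives x = 1, y = 3, z = -6, w = 4, v = -6.

x = 1, y = 3, z = -6, w = 4, v = -6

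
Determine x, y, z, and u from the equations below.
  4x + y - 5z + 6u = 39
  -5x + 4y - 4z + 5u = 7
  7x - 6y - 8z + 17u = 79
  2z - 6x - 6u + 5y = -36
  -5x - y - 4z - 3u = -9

x = 3, y = 0, z = -3, u = 2

Row-reduce the augmented matrix:
R1 ← R1 / (4).
R2 ← R2 + 5·R1.
R3 ← R3 − 7·R1.
R4 ← R4 + 6·R1.
R5 ← R5 + 5·R1.
R2 ← R2 / (21/4).
R1 ← R1 − 1/4·R2.
R3 ← R3 + 31/4·R2.
R4 ← R4 − 13/2·R2.
R5 ← R5 − 1/4·R2.
R3 ← R3 / (-302/21).
R1 ← R1 + 16/21·R3.
R2 ← R2 + 41/21·R3.
R4 ← R4 − 151/21·R3.
R5 ← R5 + 205/21·R3.
Swap R4 and R5.
R4 ← R4 / (-1968/151).
R1 ← R1 + 63/151·R4.
R2 ← R2 + 152/151·R4.
R3 ← R3 + 262/151·R4.
R5 reduces to 0 = 0, so the extra equation is consistent.
Reading off the reduced rows gives x = 3, y = 0, z = -3, u = 2.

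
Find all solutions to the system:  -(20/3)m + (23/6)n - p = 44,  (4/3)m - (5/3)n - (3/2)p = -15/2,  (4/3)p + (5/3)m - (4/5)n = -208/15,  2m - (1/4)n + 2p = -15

no solution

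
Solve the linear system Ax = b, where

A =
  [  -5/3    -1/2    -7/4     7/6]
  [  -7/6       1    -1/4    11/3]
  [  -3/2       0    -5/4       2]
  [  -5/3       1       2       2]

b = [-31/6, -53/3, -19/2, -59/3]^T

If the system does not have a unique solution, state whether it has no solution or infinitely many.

Row-reduce:
R1 ← R1 / (-5/3).
R2 ← R2 + 7/6·R1.
R3 ← R3 + 3/2·R1.
R4 ← R4 + 5/3·R1.
R2 ← R2 / (27/20).
R1 ← R1 − 3/10·R2.
R3 ← R3 − 9/20·R2.
R4 ← R4 − 3/2·R2.
Swap R3 and R4.
R3 ← R3 / (8/3).
R1 ← R1 − 5/6·R3.
R2 ← R2 − 13/18·R3.
Row 4 reduces to 0 = -1/6, a contradiction. The system is inconsistent.

no solution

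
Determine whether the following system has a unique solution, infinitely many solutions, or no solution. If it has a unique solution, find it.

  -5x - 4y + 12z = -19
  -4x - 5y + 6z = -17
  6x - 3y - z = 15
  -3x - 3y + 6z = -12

Row-reduce the augmented matrix:
R1 ← R1 / (-5).
R2 ← R2 + 4·R1.
R3 ← R3 − 6·R1.
R4 ← R4 + 3·R1.
R2 ← R2 / (-9/5).
R1 ← R1 − 4/5·R2.
R3 ← R3 + 39/5·R2.
R4 ← R4 + 3/5·R2.
R3 ← R3 / (29).
R1 ← R1 + 4·R3.
R2 ← R2 − 2·R3.
R4 reduces to 0 = 0, so the extra equation is consistent.
Reading off the reduced rows gives x = 3, y = 1, z = 0.

x = 3, y = 1, z = 0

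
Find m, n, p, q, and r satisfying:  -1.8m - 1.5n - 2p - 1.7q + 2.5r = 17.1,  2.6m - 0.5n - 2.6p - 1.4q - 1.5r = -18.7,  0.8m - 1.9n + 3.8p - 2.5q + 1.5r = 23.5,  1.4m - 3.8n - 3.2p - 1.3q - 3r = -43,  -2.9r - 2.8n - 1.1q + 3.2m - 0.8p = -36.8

m = -3, n = 5, p = 3, q = -6, r = 6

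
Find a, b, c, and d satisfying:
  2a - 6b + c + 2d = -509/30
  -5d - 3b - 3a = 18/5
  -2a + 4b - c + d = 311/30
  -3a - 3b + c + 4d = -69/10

a = -4/3, b = 9/5, c = -3/2, d = -1

Row-reduce the augmented matrix:
R1 ← R1 / (2).
R2 ← R2 + 3·R1.
R3 ← R3 + 2·R1.
R4 ← R4 + 3·R1.
R2 ← R2 / (-12).
R1 ← R1 + 3·R2.
R3 ← R3 + 2·R2.
R4 ← R4 + 12·R2.
R3 ← R3 / (-1/4).
R1 ← R1 − 1/8·R3.
R2 ← R2 + 1/8·R3.
R4 ← R4 − 1·R3.
R4 ← R4 / (67/3).
R1 ← R1 − 19/6·R4.
R2 ← R2 + 3/2·R4.
R3 ← R3 + 40/3·R4.
Reading off the reduced rows gives a = -4/3, b = 9/5, c = -3/2, d = -1.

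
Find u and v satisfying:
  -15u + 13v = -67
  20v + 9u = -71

Row-reduce the augmented matrix:
R1 ← R1 / (-15).
R2 ← R2 − 9·R1.
R2 ← R2 / (139/5).
R1 ← R1 + 13/15·R2.
Reading off the reduced rows gives u = 1, v = -4.

u = 1, v = -4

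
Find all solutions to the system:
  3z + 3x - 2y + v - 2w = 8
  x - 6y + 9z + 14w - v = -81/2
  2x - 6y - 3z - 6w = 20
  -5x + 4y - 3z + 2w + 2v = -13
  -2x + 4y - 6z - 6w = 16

Row-reduce:
R1 ← R1 / (3).
R2 ← R2 − 1·R1.
R3 ← R3 − 2·R1.
R4 ← R4 + 5·R1.
R5 ← R5 + 2·R1.
R2 ← R2 / (-16/3).
R1 ← R1 + 2/3·R2.
R3 ← R3 + 14/3·R2.
R4 ← R4 − 2/3·R2.
R5 ← R5 − 8/3·R2.
R3 ← R3 / (-12).
R2 ← R2 + 3/2·R3.
R4 ← R4 − 3·R3.
R4 ← R4 / (-31/8).
R1 ← R1 + 5/2·R4.
R2 ← R2 + 9/16·R4.
R3 ← R3 − 35/24·R4.
Row 5 reduces to 0 = -1/4, a contradiction. The system is inconsistent.

no solution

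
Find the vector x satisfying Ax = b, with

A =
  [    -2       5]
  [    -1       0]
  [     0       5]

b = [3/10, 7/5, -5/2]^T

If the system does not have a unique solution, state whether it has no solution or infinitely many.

x_1 = -7/5, x_2 = -1/2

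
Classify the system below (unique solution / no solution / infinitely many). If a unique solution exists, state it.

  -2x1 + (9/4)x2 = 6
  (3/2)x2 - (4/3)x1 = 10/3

no solution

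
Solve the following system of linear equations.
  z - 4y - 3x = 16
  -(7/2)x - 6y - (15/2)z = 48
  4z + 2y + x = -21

Row-reduce:
R1 ← R1 / (-3).
R2 ← R2 + 7/2·R1.
R3 ← R3 − 1·R1.
R2 ← R2 / (-4/3).
R1 ← R1 − 4/3·R2.
R3 ← R3 − 2/3·R2.
Row 3 reduces to 0 = -1, a contradiction. The system is inconsistent.

no solution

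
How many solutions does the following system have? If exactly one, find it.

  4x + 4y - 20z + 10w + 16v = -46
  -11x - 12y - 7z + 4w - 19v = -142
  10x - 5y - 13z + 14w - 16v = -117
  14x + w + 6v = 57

infinitely many solutions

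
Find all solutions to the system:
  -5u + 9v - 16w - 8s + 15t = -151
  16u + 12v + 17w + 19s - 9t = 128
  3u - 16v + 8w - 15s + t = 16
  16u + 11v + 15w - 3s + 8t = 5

infinitely many solutions

Row-reduce:
R1 ← R1 / (-5).
R2 ← R2 − 16·R1.
R3 ← R3 − 3·R1.
R4 ← R4 − 16·R1.
R2 ← R2 / (204/5).
R1 ← R1 + 9/5·R2.
R3 ← R3 + 53/5·R2.
R4 ← R4 − 199/5·R2.
R3 ← R3 / (-713/68).
R1 ← R1 − 115/68·R3.
R2 ← R2 + 57/68·R3.
R4 ← R4 + 193/68·R3.
R4 ← R4 / (-11649/713).
R1 ← R1 + 67/31·R4.
R2 ← R2 − 1111/713·R4.
R3 ← R3 − 1463/713·R4.
Rank is 4 with 5 unknowns, leaving t free.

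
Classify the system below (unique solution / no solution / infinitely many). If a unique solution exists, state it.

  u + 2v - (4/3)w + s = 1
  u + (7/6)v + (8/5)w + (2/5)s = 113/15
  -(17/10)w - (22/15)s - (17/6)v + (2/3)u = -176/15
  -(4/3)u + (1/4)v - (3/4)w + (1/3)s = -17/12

Row-reduce:
R2 ← R2 − 1·R1.
R3 ← R3 − 2/3·R1.
R4 ← R4 + 4/3·R1.
R2 ← R2 / (-5/6).
R1 ← R1 − 2·R2.
R3 ← R3 + 25/6·R2.
R4 ← R4 − 35/12·R2.
R3 ← R3 / (-1393/90).
R1 ← R1 − 428/75·R3.
R2 ← R2 + 88/25·R3.
R4 ← R4 − 1393/180·R3.
Row 4 reduces to 0 = 1/4, a contradiction. The system is inconsistent.

no solution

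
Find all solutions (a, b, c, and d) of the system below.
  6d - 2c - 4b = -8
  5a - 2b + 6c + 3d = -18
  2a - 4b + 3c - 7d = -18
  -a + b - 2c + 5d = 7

infinitely many solutions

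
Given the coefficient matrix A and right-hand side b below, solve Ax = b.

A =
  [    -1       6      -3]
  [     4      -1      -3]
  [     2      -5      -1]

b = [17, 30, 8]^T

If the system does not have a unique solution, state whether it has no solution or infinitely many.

Row-reduce the augmented matrix:
R1 ← R1 / (-1).
R2 ← R2 − 4·R1.
R3 ← R3 − 2·R1.
R2 ← R2 / (23).
R1 ← R1 + 6·R2.
R3 ← R3 − 7·R2.
R3 ← R3 / (-56/23).
R1 ← R1 + 21/23·R3.
R2 ← R2 + 15/23·R3.
Reading off the reduced rows gives x_1 = 4, x_2 = 1, x_3 = -5.

x_1 = 4, x_2 = 1, x_3 = -5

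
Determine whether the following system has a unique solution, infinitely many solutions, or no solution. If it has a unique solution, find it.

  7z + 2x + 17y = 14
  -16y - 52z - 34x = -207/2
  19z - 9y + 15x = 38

Row-reduce:
R1 ← R1 / (2).
R2 ← R2 + 34·R1.
R3 ← R3 − 15·R1.
R2 ← R2 / (273).
R1 ← R1 − 17/2·R2.
R3 ← R3 + 273/2·R2.
Row 3 reduces to 0 = 1/4, a contradiction. The system is inconsistent.

no solution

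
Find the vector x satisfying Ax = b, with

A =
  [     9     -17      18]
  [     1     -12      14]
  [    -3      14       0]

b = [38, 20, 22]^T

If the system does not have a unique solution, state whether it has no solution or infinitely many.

Row-reduce the augmented matrix:
R1 ← R1 / (9).
R2 ← R2 − 1·R1.
R3 ← R3 + 3·R1.
R2 ← R2 / (-91/9).
R1 ← R1 + 17/9·R2.
R3 ← R3 − 25/3·R2.
R3 ← R3 / (1446/91).
R1 ← R1 + 22/91·R3.
R2 ← R2 + 108/91·R3.
Reading off the reduced rows gives x_1 = 2, x_2 = 2, x_3 = 3.

x_1 = 2, x_2 = 2, x_3 = 3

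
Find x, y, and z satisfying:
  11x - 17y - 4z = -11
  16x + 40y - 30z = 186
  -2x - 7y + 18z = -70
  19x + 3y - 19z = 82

Row-reduce the augmented matrix:
R1 ← R1 / (11).
R2 ← R2 − 16·R1.
R3 ← R3 + 2·R1.
R4 ← R4 − 19·R1.
R2 ← R2 / (712/11).
R1 ← R1 + 17/11·R2.
R3 ← R3 + 111/11·R2.
R4 ← R4 − 356/11·R2.
R3 ← R3 / (4807/356).
R1 ← R1 + 335/356·R3.
R2 ← R2 + 133/356·R3.
R4 reduces to 0 = 0, so the extra equation is consistent.
Reading off the reduced rows gives x = 1, y = 2, z = -3.

x = 1, y = 2, z = -3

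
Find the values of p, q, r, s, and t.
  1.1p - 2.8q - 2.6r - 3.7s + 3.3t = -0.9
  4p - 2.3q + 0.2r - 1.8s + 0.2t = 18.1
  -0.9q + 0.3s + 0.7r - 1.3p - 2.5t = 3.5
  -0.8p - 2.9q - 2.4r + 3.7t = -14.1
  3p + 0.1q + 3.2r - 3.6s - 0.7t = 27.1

Row-reduce the augmented matrix:
R1 ← R1 / (11/10).
R2 ← R2 − 4·R1.
R3 ← R3 + 13/10·R1.
R4 ← R4 + 4/5·R1.
R5 ← R5 − 3·R1.
R2 ← R2 / (867/110).
R1 ← R1 + 28/11·R2.
R3 ← R3 + 463/110·R2.
R4 ← R4 + 543/110·R2.
R5 ← R5 − 851/110·R2.
R3 ← R3 / (8043/2890).
R1 ← R1 − 218/289·R3.
R2 ← R2 − 354/289·R3.
R4 ← R4 − 2537/1445·R3.
R5 ← R5 − 1177/1445·R3.
R4 ← R4 / (392249/120645).
R1 ← R1 + 4411/24129·R4.
R2 ← R2 − 1426/2681·R4.
R3 ← R3 − 18650/24129·R4.
R5 ← R5 + 672974/120645·R4.
R5 ← R5 / (25136031/3922490).
R1 ← R1 − 44145/71318·R5.
R2 ← R2 − 143339/392249·R5.
R3 ← R3 + 858851/392249·R5.
R4 ← R4 − 434767/784498·R5.
Reading off the reduced rows gives p = 3, q = -1, r = 3, s = -2, t = -2.

p = 3, q = -1, r = 3, s = -2, t = -2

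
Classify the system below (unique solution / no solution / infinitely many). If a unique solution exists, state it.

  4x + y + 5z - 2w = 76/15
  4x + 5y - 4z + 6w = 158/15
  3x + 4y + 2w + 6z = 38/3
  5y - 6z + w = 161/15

Row-reduce the augmented matrix:
R1 ← R1 / (4).
R2 ← R2 − 4·R1.
R3 ← R3 − 3·R1.
R2 ← R2 / (4).
R1 ← R1 − 1/4·R2.
R3 ← R3 − 13/4·R2.
R4 ← R4 − 5·R2.
R3 ← R3 / (153/16).
R1 ← R1 − 29/16·R3.
R2 ← R2 + 9/4·R3.
R4 ← R4 − 21/4·R3.
R4 ← R4 / (-125/17).
R1 ← R1 + 22/51·R4.
R2 ← R2 − 22/17·R4.
R3 ← R3 + 16/51·R4.
Reading off the reduced rows gives x = 0, y = 8/3, z = 2/5, w = -1/5.

x = 0, y = 8/3, z = 2/5, w = -1/5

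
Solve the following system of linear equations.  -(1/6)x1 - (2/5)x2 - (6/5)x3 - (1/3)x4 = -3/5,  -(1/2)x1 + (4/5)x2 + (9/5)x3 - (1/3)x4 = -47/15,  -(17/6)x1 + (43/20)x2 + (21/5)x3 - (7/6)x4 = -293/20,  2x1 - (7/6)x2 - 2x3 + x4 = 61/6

infinitely many solutions

Row-reduce:
R1 ← R1 / (-1/6).
R2 ← R2 + 1/2·R1.
R3 ← R3 + 17/6·R1.
R4 ← R4 − 2·R1.
R2 ← R2 / (2).
R1 ← R1 − 12/5·R2.
R3 ← R3 − 179/20·R2.
R4 ← R4 + 179/30·R2.
R3 ← R3 / (87/200).
R1 ← R1 − 18/25·R3.
R2 ← R2 − 27/10·R3.
R4 ← R4 + 29/100·R3.
Rank is 3 with 4 unknowns, leaving x4 free.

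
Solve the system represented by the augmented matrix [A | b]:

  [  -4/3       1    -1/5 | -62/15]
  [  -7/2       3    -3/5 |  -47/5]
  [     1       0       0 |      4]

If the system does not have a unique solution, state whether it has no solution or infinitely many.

no solution

Row-reduce:
R1 ← R1 / (-4/3).
R2 ← R2 + 7/2·R1.
R3 ← R3 − 1·R1.
R2 ← R2 / (3/8).
R1 ← R1 + 3/4·R2.
R3 ← R3 − 3/4·R2.
Row 3 reduces to 0 = -2, a contradiction. The system is inconsistent.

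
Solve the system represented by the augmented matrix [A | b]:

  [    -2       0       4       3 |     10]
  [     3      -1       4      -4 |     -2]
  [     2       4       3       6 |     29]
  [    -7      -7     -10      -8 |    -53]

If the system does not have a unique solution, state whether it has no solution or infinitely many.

Row-reduce:
R1 ← R1 / (-2).
R2 ← R2 − 3·R1.
R3 ← R3 − 2·R1.
R4 ← R4 + 7·R1.
R2 ← R2 / (-1).
R3 ← R3 − 4·R2.
R4 ← R4 + 7·R2.
R3 ← R3 / (47).
R1 ← R1 + 2·R3.
R2 ← R2 + 10·R3.
R4 ← R4 + 94·R3.
Row 4 reduces to 0 = 3, a contradiction. The system is inconsistent.

no solution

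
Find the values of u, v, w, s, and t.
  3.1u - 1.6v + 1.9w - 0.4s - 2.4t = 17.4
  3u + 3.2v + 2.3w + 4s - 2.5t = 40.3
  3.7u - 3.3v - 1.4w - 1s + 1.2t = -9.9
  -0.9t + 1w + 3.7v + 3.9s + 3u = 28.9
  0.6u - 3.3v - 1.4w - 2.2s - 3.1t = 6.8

Row-reduce the augmented matrix:
R1 ← R1 / (31/10).
R2 ← R2 − 3·R1.
R3 ← R3 − 37/10·R1.
R4 ← R4 − 3·R1.
R5 ← R5 − 3/5·R1.
R2 ← R2 / (736/155).
R1 ← R1 + 16/31·R2.
R3 ← R3 + 431/310·R2.
R4 ← R4 − 1627/310·R2.
R5 ← R5 + 927/310·R2.
R3 ← R3 / (-52001/14720).
R1 ← R1 − 61/92·R3.
R2 ← R2 − 143/1472·R3.
R4 ← R4 + 19851/14720·R3.
R5 ← R5 + 4349/2944·R3.
R4 ← R4 / (-443479/520010).
R1 ← R1 − 25524/52001·R4.
R2 ← R2 − 49134/52001·R4.
R3 ← R3 + 11216/52001·R4.
R5 ← R5 − 83616/260005·R4.
R5 ← R5 / (-9739588/2217395).
R1 ← R1 − 4283/443479·R5.
R2 ← R2 − 3951/23341·R5.
R3 ← R3 + 513471/443479·R5.
R4 ← R4 + 45196/443479·R5.
Reading off the reduced rows gives u = 1, v = 0, w = 1, s = 5, t = -6.

u = 1, v = 0, w = 1, s = 5, t = -6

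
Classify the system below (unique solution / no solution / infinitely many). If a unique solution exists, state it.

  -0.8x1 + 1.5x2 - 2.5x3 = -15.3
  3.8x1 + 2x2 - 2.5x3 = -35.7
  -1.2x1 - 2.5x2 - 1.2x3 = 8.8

x1 = -4, x2 = -4, x3 = 5

Row-reduce the augmented matrix:
R1 ← R1 / (-4/5).
R2 ← R2 − 19/5·R1.
R3 ← R3 + 6/5·R1.
R2 ← R2 / (73/8).
R1 ← R1 + 15/8·R2.
R3 ← R3 + 19/4·R2.
R3 ← R3 / (-3601/730).
R1 ← R1 − 25/146·R3.
R2 ← R2 + 115/73·R3.
Reading off the reduced rows gives x1 = -4, x2 = -4, x3 = 5.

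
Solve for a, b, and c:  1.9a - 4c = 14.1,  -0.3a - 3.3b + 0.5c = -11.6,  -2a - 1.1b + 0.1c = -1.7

a = -1, b = 3, c = -4

Row-reduce the augmented matrix:
R1 ← R1 / (19/10).
R2 ← R2 + 3/10·R1.
R3 ← R3 + 2·R1.
R2 ← R2 / (-33/10).
R3 ← R3 + 11/10·R2.
R3 ← R3 / (-61/15).
R1 ← R1 + 40/19·R3.
R2 ← R2 − 25/627·R3.
Reading off the reduced rows gives a = -1, b = 3, c = -4.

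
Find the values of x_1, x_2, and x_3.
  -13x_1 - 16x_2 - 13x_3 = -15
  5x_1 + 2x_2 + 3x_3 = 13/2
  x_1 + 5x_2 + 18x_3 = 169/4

x_1 = 1/4, x_2 = -3/2, x_3 = 11/4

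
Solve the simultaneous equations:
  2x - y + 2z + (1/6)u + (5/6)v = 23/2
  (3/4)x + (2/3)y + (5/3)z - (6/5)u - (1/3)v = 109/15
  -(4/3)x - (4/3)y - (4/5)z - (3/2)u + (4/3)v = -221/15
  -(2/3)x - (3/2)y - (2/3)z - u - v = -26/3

infinitely many solutions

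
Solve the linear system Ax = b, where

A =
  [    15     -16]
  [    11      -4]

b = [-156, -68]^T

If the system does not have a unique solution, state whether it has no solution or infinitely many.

Row-reduce the augmented matrix:
R1 ← R1 / (15).
R2 ← R2 − 11·R1.
R2 ← R2 / (116/15).
R1 ← R1 + 16/15·R2.
Reading off the reduced rows gives x_1 = -4, x_2 = 6.

x_1 = -4, x_2 = 6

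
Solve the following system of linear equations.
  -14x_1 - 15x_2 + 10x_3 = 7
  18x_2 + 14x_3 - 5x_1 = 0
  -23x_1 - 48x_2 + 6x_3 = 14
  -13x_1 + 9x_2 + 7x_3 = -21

x_1 = 2, x_2 = -1, x_3 = 2

Row-reduce the augmented matrix:
R1 ← R1 / (-14).
R2 ← R2 + 5·R1.
R3 ← R3 + 23·R1.
R4 ← R4 + 13·R1.
R2 ← R2 / (327/14).
R1 ← R1 − 15/14·R2.
R3 ← R3 + 327/14·R2.
R4 ← R4 − 321/14·R2.
Swap R3 and R4.
R3 ← R3 / (-1365/109).
R1 ← R1 + 130/109·R3.
R2 ← R2 − 146/327·R3.
R4 reduces to 0 = 0, so the extra equation is consistent.
Reading off the reduced rows gives x_1 = 2, x_2 = -1, x_3 = 2.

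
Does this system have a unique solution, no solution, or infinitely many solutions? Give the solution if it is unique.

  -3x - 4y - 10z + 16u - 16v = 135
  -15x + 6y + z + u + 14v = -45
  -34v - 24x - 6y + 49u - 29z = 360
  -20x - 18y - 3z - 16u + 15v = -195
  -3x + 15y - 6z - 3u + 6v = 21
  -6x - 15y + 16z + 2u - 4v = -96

x = 3, y = 2, z = -4, u = 6, v = -1

Row-reduce the augmented matrix:
R1 ← R1 / (-3).
R2 ← R2 + 15·R1.
R3 ← R3 + 24·R1.
R4 ← R4 + 20·R1.
R5 ← R5 + 3·R1.
R6 ← R6 + 6·R1.
R2 ← R2 / (26).
R1 ← R1 − 4/3·R2.
R3 ← R3 − 26·R2.
R4 ← R4 − 26/3·R2.
R5 ← R5 − 19·R2.
R6 ← R6 + 7·R2.
Swap R3 and R4.
R3 ← R3 / (140/3).
R1 ← R1 − 28/39·R3.
R2 ← R2 − 51/26·R3.
R5 ← R5 + 865/26·R3.
R6 ← R6 − 1293/26·R3.
Swap R4 and R5.
R4 ← R4 / (-1677/56).
R1 ← R1 − 1/5·R4.
R2 ← R2 − 283/280·R4.
R3 ← R3 + 289/140·R4.
R6 ← R6 − 14389/280·R4.
Swap R5 and R6.
R5 ← R5 / (-456739/36335).
R1 ← R1 + 27566/36335·R5.
R2 ← R2 − 15117/36335·R5.
R3 ← R3 − 25983/36335·R5.
R4 ← R4 + 4297/7267·R5.
R6 reduces to 0 = 0, so the extra equation is consistent.
Reading off the reduced rows gives x = 3, y = 2, z = -4, u = 6, v = -1.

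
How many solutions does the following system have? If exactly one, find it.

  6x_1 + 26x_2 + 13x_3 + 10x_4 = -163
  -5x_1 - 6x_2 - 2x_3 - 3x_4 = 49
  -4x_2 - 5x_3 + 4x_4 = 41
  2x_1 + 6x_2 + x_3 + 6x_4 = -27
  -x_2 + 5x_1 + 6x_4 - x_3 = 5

x_1 = -4, x_2 = -6, x_3 = -1, x_4 = 3

Row-reduce the augmented matrix:
R1 ← R1 / (6).
R2 ← R2 + 5·R1.
R4 ← R4 − 2·R1.
R5 ← R5 − 5·R1.
R2 ← R2 / (47/3).
R1 ← R1 − 13/3·R2.
R3 ← R3 + 4·R2.
R4 ← R4 + 8/3·R2.
R5 ← R5 + 68/3·R2.
R3 ← R3 / (-129/47).
R1 ← R1 + 13/47·R3.
R2 ← R2 − 53/94·R3.
R4 ← R4 + 86/47·R3.
R5 ← R5 − 89/94·R3.
Swap R4 and R5.
R4 ← R4 / (311/43).
R1 ← R1 + 15/43·R4.
R2 ← R2 − 62/43·R4.
R3 ← R3 + 84/43·R4.
R5 reduces to 0 = 0, so the extra equation is consistent.
Reading off the reduced rows gives x_1 = -4, x_2 = -6, x_3 = -1, x_4 = 3.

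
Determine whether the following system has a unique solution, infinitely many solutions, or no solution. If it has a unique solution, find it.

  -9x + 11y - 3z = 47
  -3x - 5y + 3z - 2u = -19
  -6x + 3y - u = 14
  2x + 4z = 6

Row-reduce:
R1 ← R1 / (-9).
R2 ← R2 + 3·R1.
R3 ← R3 + 6·R1.
R4 ← R4 − 2·R1.
R2 ← R2 / (-26/3).
R1 ← R1 + 11/9·R2.
R3 ← R3 + 13/3·R2.
R4 ← R4 − 22/9·R2.
Swap R3 and R4.
R3 ← R3 / (58/13).
R1 ← R1 + 3/13·R3.
R2 ← R2 + 6/13·R3.
Rank is 3 with 4 unknowns, leaving u free.

infinitely many solutions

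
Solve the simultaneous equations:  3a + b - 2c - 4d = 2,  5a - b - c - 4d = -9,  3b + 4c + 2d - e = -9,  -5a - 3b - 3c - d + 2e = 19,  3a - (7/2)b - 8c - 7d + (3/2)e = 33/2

Row-reduce:
R1 ← R1 / (3).
R2 ← R2 − 5·R1.
R4 ← R4 + 5·R1.
R5 ← R5 − 3·R1.
R2 ← R2 / (-8/3).
R1 ← R1 − 1/3·R2.
R3 ← R3 − 3·R2.
R4 ← R4 + 4/3·R2.
R5 ← R5 + 9/2·R2.
R3 ← R3 / (53/8).
R1 ← R1 + 3/8·R3.
R2 ← R2 + 7/8·R3.
R4 ← R4 + 15/2·R3.
R5 ← R5 + 159/16·R3.
R4 ← R4 / (-177/53).
R1 ← R1 + 38/53·R4.
R2 ← R2 + 18/53·R4.
R3 ← R3 − 40/53·R4.
Row 5 reduces to 0 = 1, a contradiction. The system is inconsistent.

no solution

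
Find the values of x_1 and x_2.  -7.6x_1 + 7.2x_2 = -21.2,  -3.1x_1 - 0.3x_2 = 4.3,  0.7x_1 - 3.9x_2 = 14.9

Row-reduce the augmented matrix:
R1 ← R1 / (-38/5).
R2 ← R2 + 31/10·R1.
R3 ← R3 − 7/10·R1.
R2 ← R2 / (-123/38).
R1 ← R1 + 18/19·R2.
R3 ← R3 + 123/38·R2.
R3 reduces to 0 = 0, so the extra equation is consistent.
Reading off the reduced rows gives x_1 = -1, x_2 = -4.

x_1 = -1, x_2 = -4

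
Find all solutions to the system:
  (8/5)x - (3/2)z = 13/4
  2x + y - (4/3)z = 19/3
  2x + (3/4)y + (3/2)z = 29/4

x = 5/2, y = 2, z = 1/2

Row-reduce the augmented matrix:
R1 ← R1 / (8/5).
R2 ← R2 − 2·R1.
R3 ← R3 − 2·R1.
R3 ← R3 − 3/4·R2.
R3 ← R3 / (95/32).
R1 ← R1 + 15/16·R3.
R2 ← R2 − 13/24·R3.
Reading off the reduced rows gives x = 5/2, y = 2, z = 1/2.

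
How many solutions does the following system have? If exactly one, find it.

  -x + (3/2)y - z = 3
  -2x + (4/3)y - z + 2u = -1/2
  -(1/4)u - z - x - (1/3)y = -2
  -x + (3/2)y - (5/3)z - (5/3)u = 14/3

Row-reduce the augmented matrix:
R1 ← R1 / (-1).
R2 ← R2 + 2·R1.
R3 ← R3 + 1·R1.
R4 ← R4 + 1·R1.
R2 ← R2 / (-5/3).
R1 ← R1 + 3/2·R2.
R3 ← R3 + 11/6·R2.
R3 ← R3 / (-11/10).
R1 ← R1 − 1/10·R3.
R2 ← R2 + 3/5·R3.
R4 ← R4 + 2/3·R3.
R4 ← R4 / (-2/11).
R1 ← R1 + 89/44·R4.
R2 ← R2 − 3/22·R4.
R3 ← R3 − 49/22·R4.
Reading off the reduced rows gives x = -1, y = 3, z = 5/2, u = -2.

x = -1, y = 3, z = 5/2, u = -2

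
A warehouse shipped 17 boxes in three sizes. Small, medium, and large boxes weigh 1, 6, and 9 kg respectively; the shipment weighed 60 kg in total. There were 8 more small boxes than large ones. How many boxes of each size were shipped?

small boxes: 9, medium boxes: 7, large boxes: 1

Let s = small boxes, m = medium boxes, l = large boxes.
  s + m + l = 17
  6m + s + 9l = 60
  s - l = 8
Row-reduce the augmented matrix:
R2 ← R2 − 1·R1.
R3 ← R3 − 1·R1.
R2 ← R2 / (5).
R1 ← R1 − 1·R2.
R3 ← R3 + 1·R2.
R3 ← R3 / (-2/5).
R1 ← R1 + 3/5·R3.
R2 ← R2 − 8/5·R3.
Reading off the reduced rows gives s = 9, m = 7, l = 1.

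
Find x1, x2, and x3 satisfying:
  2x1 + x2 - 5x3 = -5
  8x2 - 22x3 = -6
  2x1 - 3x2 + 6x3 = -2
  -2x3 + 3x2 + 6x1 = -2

x1 = -1, x2 = 2, x3 = 1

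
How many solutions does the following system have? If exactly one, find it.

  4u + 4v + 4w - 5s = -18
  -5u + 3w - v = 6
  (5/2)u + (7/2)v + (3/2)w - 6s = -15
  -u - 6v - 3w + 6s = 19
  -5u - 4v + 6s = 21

no solution

Row-reduce:
R1 ← R1 / (4).
R2 ← R2 + 5·R1.
R3 ← R3 − 5/2·R1.
R4 ← R4 + 1·R1.
R5 ← R5 + 5·R1.
R2 ← R2 / (4).
R1 ← R1 − 1·R2.
R3 ← R3 − 1·R2.
R4 ← R4 + 5·R2.
R5 ← R5 − 1·R2.
R3 ← R3 / (-3).
R1 ← R1 + 1·R3.
R2 ← R2 − 2·R3.
R4 ← R4 − 8·R3.
R5 ← R5 − 3·R3.
R4 ← R4 / (-105/16).
R1 ← R1 − 3/4·R4.
R2 ← R2 + 39/16·R4.
R3 ← R3 − 7/16·R4.
Row 5 reduces to 0 = 3, a contradiction. The system is inconsistent.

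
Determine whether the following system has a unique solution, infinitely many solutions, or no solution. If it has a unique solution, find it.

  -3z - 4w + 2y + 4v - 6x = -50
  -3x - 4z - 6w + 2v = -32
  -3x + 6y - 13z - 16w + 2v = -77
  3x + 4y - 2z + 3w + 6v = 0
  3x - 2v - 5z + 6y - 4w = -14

no solution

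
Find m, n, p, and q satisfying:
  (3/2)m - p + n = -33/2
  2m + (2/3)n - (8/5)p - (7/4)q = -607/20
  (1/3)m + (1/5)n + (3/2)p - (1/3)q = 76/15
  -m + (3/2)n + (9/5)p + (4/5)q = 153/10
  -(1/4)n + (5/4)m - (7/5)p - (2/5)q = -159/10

m = -5, n = -3, p = 6, q = 5

Row-reduce the augmented matrix:
R1 ← R1 / (3/2).
R2 ← R2 − 2·R1.
R3 ← R3 − 1/3·R1.
R4 ← R4 + 1·R1.
R5 ← R5 − 5/4·R1.
R2 ← R2 / (-2/3).
R1 ← R1 − 2/3·R2.
R3 ← R3 + 1/45·R2.
R4 ← R4 − 13/6·R2.
R5 ← R5 + 13/12·R2.
R3 ← R3 / (779/450).
R1 ← R1 + 14/15·R3.
R2 ← R2 − 2/5·R3.
R4 ← R4 − 4/15·R3.
R5 ← R5 + 2/15·R3.
R4 ← R4 / (-301949/62320).
R1 ← R1 + 5915/3116·R4.
R2 ← R2 − 16755/6232·R4.
R3 ← R3 + 495/3116·R4.
R5 ← R5 − 301949/124640·R4.
R5 reduces to 0 = 0, so the extra equation is consistent.
Reading off the reduced rows gives m = -5, n = -3, p = 6, q = 5.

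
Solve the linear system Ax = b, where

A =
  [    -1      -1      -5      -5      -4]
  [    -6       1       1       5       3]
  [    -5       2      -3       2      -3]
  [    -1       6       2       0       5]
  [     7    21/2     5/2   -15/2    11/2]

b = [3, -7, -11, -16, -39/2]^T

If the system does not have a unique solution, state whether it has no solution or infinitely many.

no solution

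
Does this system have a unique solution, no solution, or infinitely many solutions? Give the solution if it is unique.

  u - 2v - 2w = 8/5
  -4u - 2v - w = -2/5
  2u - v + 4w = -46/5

Row-reduce the augmented matrix:
R2 ← R2 + 4·R1.
R3 ← R3 − 2·R1.
R2 ← R2 / (-10).
R1 ← R1 + 2·R2.
R3 ← R3 − 3·R2.
R3 ← R3 / (53/10).
R1 ← R1 + 1/5·R3.
R2 ← R2 − 9/10·R3.
Reading off the reduced rows gives u = 0, v = 6/5, w = -2.

u = 0, v = 6/5, w = -2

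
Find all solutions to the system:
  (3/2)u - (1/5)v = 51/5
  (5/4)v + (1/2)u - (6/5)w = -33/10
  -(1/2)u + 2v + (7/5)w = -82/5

u = 6, v = -6, w = -1

Row-reduce the augmented matrix:
R1 ← R1 / (3/2).
R2 ← R2 − 1/2·R1.
R3 ← R3 + 1/2·R1.
R2 ← R2 / (79/60).
R1 ← R1 + 2/15·R2.
R3 ← R3 − 29/15·R2.
R3 ← R3 / (1249/395).
R1 ← R1 + 48/395·R3.
R2 ← R2 + 72/79·R3.
Reading off the reduced rows gives u = 6, v = -6, w = -1.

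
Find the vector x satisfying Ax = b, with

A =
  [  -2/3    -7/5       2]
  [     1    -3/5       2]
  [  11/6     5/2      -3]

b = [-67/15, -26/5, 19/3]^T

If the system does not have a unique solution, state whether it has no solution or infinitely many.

infinitely many solutions

Row-reduce:
R1 ← R1 / (-2/3).
R2 ← R2 − 1·R1.
R3 ← R3 − 11/6·R1.
R2 ← R2 / (-27/10).
R1 ← R1 − 21/10·R2.
R3 ← R3 + 27/20·R2.
Rank is 2 with 3 unknowns, leaving x_3 free.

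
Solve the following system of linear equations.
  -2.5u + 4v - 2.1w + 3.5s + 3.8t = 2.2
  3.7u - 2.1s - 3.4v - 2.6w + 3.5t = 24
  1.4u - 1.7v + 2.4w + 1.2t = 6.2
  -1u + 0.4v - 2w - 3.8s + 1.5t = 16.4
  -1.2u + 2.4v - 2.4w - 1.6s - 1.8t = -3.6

u = 1, v = 0, w = 0, s = -3, t = 4

Row-reduce the augmented matrix:
R1 ← R1 / (-5/2).
R2 ← R2 − 37/10·R1.
R3 ← R3 − 7/5·R1.
R4 ← R4 + 1·R1.
R5 ← R5 + 6/5·R1.
R2 ← R2 / (63/25).
R1 ← R1 + 8/5·R2.
R3 ← R3 − 27/50·R2.
R4 ← R4 + 6/5·R2.
R5 ← R5 − 12/25·R2.
R3 ← R3 / (1713/700).
R1 ← R1 + 877/315·R3.
R2 ← R2 + 1427/630·R3.
R4 ← R4 + 2036/525·R3.
R5 ← R5 + 32/105·R3.
R4 ← R4 / (-42992/25695).
R1 ← R1 − 31367/15417·R4.
R2 ← R2 − 37394/15417·R4.
R3 ← R3 − 910/1713·R4.
R5 ← R5 + 95194/25695·R4.
R5 ← R5 / (-4209833/214960).
R1 ← R1 − 1181369/85984·R5.
R2 ← R2 − 615415/42992·R5.
R3 ← R3 − 112849/42992·R5.
R4 ← R4 + 334055/85984·R5.
Reading off the reduced rows gives u = 1, v = 0, w = 0, s = -3, t = 4.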